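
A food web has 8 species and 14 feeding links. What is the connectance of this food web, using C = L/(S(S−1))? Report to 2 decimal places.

The web has S = 8 species and L = 14 feeding links.
C = L / (S(S−1)) = 14 / 56 = 0.2500 ≈ 0.25.

C = 0.25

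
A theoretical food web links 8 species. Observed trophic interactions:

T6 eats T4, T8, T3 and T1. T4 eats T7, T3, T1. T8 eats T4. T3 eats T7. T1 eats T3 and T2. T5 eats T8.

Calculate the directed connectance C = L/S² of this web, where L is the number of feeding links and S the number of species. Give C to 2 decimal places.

C = 0.19

The web has S = 8 species and L = 12 feeding links.
C = L / S² = 12 / 64 = 0.1875 ≈ 0.19.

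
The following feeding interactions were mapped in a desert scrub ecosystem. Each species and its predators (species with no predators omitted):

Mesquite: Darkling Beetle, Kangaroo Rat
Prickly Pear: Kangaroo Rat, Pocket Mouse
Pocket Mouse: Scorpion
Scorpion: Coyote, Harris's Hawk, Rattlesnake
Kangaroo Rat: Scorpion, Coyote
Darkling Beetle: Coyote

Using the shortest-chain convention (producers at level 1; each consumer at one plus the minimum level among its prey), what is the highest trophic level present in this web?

Producers (level 1): Mesquite, Prickly Pear.
Following each consumer down to its lowest-level prey: Mesquite → Kangaroo Rat → Scorpion → Harris's Hawk (levels 1 through 4).
All prey of Harris's Hawk (Scorpion 3) are at level 3 or above, so Harris's Hawk is at level 1 + 3 = 4.
Every consumer has at least one prey at level 3 or below, so none exceeds level 4.

4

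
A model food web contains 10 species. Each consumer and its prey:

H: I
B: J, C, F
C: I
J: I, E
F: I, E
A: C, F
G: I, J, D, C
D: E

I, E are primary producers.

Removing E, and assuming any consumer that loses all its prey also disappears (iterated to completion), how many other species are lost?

1

Remove E.
Round 1: D (all prey gone) → extinct.
No further losses. Total secondary extinctions: 1.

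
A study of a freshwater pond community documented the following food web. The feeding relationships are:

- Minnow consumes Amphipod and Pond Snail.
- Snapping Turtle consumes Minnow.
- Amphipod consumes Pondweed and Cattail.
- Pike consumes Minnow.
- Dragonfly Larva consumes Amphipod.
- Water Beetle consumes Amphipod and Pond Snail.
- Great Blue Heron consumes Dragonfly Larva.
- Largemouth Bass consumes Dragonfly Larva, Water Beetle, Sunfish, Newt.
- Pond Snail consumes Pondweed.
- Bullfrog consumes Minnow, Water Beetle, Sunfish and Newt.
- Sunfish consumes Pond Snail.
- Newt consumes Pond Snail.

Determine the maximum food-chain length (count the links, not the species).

One longest chain: Pondweed → Pond Snail → Minnow → Pike.
It has 4 species and 3 links.

3 links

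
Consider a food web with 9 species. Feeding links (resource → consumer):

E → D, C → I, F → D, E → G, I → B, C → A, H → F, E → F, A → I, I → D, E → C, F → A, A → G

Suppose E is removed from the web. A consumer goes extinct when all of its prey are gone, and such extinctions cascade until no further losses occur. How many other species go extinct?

1

Remove E.
Round 1: C (all prey gone) → extinct.
No further losses. Total secondary extinctions: 1.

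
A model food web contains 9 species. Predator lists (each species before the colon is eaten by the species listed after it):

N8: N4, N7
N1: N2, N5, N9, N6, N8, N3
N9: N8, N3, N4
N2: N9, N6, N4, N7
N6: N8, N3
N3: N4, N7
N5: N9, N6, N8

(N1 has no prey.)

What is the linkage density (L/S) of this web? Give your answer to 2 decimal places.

L/S = 2.44

There are L = 22 links among S = 9 species.
L/S = 22/9 = 2.4444 ≈ 2.44.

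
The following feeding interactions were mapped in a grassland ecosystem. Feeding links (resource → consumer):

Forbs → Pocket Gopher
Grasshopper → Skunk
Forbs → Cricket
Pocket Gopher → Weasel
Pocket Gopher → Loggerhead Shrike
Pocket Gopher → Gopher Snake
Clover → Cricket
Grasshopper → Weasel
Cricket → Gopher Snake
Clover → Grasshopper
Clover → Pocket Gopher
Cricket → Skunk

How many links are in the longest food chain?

One longest chain: Clover → Grasshopper → Weasel.
It has 3 species and 2 links.

2 links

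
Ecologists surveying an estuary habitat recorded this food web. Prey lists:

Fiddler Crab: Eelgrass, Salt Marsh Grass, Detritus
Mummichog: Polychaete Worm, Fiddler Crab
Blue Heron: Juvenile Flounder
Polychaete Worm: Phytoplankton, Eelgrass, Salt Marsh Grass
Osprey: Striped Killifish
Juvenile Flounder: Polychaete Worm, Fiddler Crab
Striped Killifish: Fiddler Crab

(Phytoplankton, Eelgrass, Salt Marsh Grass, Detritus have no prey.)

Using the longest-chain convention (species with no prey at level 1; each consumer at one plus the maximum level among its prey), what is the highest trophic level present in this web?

4

Basal resources (level 1): Phytoplankton, Eelgrass, Salt Marsh Grass, Detritus.
Phytoplankton → Polychaete Worm → Juvenile Flounder → Blue Heron gives Blue Heron level 4.
No species has a prey at level 4, so no species reaches level 5.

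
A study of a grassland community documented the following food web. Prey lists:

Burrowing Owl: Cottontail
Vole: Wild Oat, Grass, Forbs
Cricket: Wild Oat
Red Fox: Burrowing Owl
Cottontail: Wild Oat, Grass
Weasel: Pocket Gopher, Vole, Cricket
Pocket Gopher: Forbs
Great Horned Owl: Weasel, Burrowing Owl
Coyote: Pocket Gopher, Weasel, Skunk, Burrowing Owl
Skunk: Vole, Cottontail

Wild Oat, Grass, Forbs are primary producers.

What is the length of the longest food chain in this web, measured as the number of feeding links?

One longest chain: Wild Oat → Cottontail → Burrowing Owl → Red Fox.
It has 4 species and 3 links.

3 links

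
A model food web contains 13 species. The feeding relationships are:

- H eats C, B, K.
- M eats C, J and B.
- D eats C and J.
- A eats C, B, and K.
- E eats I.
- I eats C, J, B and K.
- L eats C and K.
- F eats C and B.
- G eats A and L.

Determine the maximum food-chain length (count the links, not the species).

One longest chain: C → A → G.
It has 3 species and 2 links.

2 links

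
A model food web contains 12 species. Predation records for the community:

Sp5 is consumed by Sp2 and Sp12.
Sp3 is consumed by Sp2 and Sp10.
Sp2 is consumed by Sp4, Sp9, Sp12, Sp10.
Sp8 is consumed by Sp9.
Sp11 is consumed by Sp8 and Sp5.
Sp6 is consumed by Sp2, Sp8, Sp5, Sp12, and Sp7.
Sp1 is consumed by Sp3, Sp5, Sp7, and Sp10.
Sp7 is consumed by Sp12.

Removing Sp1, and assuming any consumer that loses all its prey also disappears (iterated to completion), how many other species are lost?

Remove Sp1.
Round 1: Sp3 (all prey gone) → extinct.
No further losses. Total secondary extinctions: 1.

1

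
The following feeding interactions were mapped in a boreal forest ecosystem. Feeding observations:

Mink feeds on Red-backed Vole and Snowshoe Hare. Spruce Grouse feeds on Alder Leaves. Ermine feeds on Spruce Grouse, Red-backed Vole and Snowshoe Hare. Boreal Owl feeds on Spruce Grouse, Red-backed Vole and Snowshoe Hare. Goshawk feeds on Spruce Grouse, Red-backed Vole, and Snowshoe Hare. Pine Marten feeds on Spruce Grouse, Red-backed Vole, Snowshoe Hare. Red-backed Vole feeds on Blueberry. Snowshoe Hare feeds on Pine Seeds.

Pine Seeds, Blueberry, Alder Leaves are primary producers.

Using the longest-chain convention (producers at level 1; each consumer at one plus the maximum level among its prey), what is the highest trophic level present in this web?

3

Producers (level 1): Pine Seeds, Blueberry, Alder Leaves.
Blueberry → Red-backed Vole → Pine Marten gives Pine Marten level 3.
No species has a prey at level 3, so no species reaches level 4.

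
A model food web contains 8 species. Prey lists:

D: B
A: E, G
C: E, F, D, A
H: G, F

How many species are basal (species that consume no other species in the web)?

4

Basal species (no prey listed): E, G, B, F.
Count: 4.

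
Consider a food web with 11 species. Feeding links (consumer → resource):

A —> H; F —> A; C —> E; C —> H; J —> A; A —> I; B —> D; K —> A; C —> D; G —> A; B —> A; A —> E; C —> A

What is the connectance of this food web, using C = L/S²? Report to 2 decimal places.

The web has S = 11 species and L = 13 feeding links.
C = L / S² = 13 / 121 = 0.1074 ≈ 0.11.

C = 0.11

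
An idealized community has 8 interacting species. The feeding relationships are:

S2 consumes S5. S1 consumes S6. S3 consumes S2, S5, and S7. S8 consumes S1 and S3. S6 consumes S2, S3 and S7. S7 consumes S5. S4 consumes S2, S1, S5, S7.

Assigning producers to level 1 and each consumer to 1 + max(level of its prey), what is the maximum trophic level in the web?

Producers (level 1): S5.
S5 → S7 → S3 → S6 → S1 → S4 gives S4 level 6.
No species has a prey at level 6, so no species reaches level 7.

6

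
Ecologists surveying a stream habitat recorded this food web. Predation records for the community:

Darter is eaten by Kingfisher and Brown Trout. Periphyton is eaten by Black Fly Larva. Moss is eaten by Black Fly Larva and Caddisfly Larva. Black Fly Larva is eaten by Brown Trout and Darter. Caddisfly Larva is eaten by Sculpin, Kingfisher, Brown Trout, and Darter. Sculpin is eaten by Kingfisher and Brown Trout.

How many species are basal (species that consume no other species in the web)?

2

Basal species (no prey listed): Moss, Periphyton.
Count: 2.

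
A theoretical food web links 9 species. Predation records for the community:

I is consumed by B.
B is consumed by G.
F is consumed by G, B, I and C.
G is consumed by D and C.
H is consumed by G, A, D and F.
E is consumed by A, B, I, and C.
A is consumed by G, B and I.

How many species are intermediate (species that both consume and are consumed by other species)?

5

Intermediate species (has both prey and predators): F, A, I, B, G.
Count: 5.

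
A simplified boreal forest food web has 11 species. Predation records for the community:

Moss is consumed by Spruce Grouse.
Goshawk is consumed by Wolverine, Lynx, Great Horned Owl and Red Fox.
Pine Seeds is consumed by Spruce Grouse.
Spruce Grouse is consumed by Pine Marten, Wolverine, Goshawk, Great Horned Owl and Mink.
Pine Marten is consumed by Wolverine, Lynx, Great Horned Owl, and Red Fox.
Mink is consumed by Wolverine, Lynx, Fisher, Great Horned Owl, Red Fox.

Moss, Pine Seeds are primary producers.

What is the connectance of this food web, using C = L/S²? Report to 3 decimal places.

The web has S = 11 species and L = 20 feeding links.
C = L / S² = 20 / 121 = 0.1653 ≈ 0.165.

C = 0.165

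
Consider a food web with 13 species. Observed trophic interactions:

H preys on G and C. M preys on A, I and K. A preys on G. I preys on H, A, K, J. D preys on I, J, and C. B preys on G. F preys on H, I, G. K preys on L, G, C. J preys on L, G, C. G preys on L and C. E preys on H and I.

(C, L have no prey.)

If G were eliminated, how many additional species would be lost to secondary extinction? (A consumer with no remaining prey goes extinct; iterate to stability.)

Remove G.
Round 1: A (all prey gone), B (all prey gone) → extinct.
No further losses. Total secondary extinctions: 2.

2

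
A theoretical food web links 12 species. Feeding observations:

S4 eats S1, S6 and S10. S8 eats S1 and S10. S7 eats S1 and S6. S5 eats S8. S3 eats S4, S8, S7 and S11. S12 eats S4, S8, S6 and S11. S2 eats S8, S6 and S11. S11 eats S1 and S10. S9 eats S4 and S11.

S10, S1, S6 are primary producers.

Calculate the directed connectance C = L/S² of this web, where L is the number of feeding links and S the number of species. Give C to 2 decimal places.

C = 0.16

The web has S = 12 species and L = 23 feeding links.
C = L / S² = 23 / 144 = 0.1597 ≈ 0.16.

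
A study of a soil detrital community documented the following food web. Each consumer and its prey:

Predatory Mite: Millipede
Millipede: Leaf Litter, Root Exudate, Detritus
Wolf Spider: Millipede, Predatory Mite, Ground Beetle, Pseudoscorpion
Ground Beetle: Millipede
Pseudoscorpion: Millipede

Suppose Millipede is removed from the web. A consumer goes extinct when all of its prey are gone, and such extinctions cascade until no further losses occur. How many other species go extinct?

4

Remove Millipede.
Round 1: Predatory Mite (all prey gone), Ground Beetle (all prey gone), Pseudoscorpion (all prey gone) → extinct.
Round 2: Wolf Spider (all prey gone) → extinct.
No further losses. Total secondary extinctions: 4.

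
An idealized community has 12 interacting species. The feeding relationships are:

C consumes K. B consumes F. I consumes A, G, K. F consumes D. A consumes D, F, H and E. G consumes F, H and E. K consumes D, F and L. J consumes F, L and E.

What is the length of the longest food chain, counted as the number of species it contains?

4 species

One longest chain: D → F → K → C.
It has 4 species and 3 links.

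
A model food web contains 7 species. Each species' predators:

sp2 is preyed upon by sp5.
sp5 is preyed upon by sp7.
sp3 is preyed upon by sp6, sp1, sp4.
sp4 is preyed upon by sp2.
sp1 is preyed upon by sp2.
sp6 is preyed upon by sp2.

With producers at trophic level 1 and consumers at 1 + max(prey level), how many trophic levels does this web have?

5

Producers (level 1): sp3.
sp3 → sp6 → sp2 → sp5 → sp7 gives sp7 level 5.
No species has a prey at level 5, so no species reaches level 6.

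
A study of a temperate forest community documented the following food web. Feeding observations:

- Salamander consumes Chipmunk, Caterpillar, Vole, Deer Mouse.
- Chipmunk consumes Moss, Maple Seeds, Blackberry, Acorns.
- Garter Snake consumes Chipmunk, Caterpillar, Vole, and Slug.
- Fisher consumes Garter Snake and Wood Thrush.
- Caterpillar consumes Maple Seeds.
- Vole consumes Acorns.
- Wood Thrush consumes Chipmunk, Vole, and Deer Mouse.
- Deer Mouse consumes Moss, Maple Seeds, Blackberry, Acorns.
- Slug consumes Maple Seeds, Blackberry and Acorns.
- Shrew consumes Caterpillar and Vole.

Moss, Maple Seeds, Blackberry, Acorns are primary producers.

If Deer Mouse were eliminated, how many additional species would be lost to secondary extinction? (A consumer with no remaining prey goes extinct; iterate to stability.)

0

Remove Deer Mouse.
Every predator of it retains at least one other prey: Salamander still has Caterpillar, Vole, Chipmunk; Wood Thrush still has Vole, Chipmunk.
No consumer loses all prey, so no secondary extinctions occur.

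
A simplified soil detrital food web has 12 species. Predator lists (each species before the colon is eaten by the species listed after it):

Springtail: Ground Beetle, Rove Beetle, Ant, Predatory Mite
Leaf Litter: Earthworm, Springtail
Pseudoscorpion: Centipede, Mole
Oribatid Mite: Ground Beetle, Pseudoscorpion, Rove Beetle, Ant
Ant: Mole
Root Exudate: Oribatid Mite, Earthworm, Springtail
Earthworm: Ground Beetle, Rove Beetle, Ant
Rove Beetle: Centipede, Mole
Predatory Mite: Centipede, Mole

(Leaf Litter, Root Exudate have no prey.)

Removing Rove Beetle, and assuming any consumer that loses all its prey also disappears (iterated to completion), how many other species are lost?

Remove Rove Beetle.
Every predator of it retains at least one other prey: Centipede still has Pseudoscorpion, Predatory Mite; Mole still has Pseudoscorpion, Ant, Predatory Mite.
No consumer loses all prey, so no secondary extinctions occur.

0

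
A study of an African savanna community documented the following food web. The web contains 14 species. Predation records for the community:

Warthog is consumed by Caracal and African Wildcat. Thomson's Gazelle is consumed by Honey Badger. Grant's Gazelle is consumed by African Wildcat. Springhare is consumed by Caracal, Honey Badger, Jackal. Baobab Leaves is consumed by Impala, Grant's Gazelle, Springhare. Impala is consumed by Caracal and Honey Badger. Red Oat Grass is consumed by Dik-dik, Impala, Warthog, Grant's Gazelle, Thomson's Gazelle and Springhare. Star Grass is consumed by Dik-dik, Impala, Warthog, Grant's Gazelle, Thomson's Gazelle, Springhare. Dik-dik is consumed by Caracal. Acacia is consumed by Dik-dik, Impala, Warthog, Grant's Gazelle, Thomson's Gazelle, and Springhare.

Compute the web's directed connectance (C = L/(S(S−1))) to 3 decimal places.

The web has S = 14 species and L = 31 feeding links.
C = L / (S(S−1)) = 31 / 182 = 0.1703 ≈ 0.170.

C = 0.170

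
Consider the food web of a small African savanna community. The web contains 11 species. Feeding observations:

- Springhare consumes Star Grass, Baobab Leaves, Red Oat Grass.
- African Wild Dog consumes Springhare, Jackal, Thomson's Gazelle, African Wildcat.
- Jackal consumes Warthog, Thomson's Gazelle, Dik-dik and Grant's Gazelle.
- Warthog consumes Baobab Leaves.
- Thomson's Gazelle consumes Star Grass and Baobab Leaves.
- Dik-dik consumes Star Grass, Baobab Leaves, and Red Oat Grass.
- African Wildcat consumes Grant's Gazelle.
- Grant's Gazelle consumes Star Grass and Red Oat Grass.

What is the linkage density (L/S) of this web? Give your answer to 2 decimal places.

There are L = 20 links among S = 11 species.
L/S = 20/11 = 1.8182 ≈ 1.82.

L/S = 1.82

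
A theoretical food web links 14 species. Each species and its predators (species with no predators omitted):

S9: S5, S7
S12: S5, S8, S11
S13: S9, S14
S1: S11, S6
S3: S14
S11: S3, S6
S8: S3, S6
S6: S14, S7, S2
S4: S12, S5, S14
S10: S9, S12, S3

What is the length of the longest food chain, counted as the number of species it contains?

One longest chain: S10 → S12 → S11 → S3 → S14.
It has 5 species and 4 links.

5 species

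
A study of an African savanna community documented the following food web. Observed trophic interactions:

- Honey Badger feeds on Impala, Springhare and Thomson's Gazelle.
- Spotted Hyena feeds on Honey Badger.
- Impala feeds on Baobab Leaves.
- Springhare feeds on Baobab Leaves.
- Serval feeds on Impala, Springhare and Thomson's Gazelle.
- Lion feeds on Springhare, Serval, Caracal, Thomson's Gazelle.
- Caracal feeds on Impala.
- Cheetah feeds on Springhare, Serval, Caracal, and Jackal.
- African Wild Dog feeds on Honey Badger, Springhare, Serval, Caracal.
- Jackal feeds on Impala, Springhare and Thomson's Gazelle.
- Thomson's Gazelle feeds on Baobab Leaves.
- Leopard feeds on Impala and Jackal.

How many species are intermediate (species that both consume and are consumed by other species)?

7

Intermediate species (has both prey and predators): Springhare, Thomson's Gazelle, Impala, Honey Badger, Caracal, Serval, Jackal.
Count: 7.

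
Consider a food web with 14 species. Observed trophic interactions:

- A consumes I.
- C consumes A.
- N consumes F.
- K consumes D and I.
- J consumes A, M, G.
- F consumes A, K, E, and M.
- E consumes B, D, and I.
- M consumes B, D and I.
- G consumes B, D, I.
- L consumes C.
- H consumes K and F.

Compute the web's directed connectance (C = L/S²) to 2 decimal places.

C = 0.12

The web has S = 14 species and L = 24 feeding links.
C = L / S² = 24 / 196 = 0.1224 ≈ 0.12.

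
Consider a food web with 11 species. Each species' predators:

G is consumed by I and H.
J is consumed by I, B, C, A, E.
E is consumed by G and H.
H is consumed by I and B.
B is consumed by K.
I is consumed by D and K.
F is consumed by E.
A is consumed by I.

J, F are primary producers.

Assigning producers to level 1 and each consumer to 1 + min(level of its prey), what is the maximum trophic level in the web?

Producers (level 1): J, F.
Following each consumer down to its lowest-level prey: J → I → D (levels 1 through 3).
All prey of D (I 2) are at level 2 or above, so D is at level 1 + 2 = 3.
Every consumer has at least one prey at level 2 or below, so none exceeds level 3.

3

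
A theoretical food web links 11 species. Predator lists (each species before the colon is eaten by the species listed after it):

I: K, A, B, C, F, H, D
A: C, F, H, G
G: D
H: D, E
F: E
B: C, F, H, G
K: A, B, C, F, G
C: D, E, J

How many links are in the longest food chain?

4 links

One longest chain: I → K → A → C → D.
It has 5 species and 4 links.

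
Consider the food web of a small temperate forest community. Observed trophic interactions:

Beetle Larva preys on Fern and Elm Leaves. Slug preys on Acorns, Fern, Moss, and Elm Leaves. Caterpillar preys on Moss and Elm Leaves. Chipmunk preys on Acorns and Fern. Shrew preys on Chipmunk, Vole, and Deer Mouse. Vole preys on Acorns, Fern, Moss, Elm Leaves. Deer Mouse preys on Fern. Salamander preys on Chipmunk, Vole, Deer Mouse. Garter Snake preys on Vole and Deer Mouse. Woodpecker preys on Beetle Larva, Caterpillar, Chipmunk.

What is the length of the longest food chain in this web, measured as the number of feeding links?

One longest chain: Moss → Caterpillar → Woodpecker.
It has 3 species and 2 links.

2 links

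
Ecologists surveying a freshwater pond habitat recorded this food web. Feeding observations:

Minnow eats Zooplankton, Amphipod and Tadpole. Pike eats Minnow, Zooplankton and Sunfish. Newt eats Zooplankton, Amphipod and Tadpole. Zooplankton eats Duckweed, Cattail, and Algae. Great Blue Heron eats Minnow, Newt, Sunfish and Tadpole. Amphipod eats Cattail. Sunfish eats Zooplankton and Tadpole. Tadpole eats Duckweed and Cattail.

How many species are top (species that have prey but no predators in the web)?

Top species (has prey, but nothing eats it): Pike, Great Blue Heron.
Count: 2.

2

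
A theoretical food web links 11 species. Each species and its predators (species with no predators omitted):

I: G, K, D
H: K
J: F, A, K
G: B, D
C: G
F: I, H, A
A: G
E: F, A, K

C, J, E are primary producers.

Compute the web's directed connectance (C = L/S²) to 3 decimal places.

C = 0.140

The web has S = 11 species and L = 17 feeding links.
C = L / S² = 17 / 121 = 0.1405 ≈ 0.140.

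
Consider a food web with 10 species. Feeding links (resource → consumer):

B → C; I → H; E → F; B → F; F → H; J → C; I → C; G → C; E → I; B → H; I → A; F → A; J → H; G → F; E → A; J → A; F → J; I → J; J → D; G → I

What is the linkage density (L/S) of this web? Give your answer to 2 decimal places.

L/S = 2.00

There are L = 20 links among S = 10 species.
L/S = 20/10 = 2.0000 ≈ 2.00.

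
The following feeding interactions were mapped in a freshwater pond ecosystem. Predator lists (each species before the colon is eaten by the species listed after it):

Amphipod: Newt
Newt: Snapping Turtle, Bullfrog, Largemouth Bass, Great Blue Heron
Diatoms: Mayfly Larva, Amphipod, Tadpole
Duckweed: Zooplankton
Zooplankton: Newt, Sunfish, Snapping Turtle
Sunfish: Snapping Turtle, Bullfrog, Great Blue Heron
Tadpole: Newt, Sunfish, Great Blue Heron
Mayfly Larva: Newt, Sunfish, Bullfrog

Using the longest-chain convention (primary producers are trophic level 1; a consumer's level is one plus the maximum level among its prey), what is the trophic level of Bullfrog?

Diatoms is a producer → level 1.
Mayfly Larva eats Diatoms → level 2.
Newt eats Mayfly Larva (level 2); other prey at levels: Amphipod 2, Zooplankton 2, Tadpole 2 → level 3.
Bullfrog eats Newt (level 3); other prey at levels: Mayfly Larva 2, Sunfish 3 → level 4.

Trophic level 4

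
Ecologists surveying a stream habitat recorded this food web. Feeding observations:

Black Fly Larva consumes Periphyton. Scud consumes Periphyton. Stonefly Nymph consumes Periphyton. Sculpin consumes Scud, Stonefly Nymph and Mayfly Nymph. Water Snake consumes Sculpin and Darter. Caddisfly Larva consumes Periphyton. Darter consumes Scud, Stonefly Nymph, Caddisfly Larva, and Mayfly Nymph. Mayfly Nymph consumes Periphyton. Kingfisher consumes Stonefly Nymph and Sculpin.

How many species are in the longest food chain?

4 species

One longest chain: Periphyton → Caddisfly Larva → Darter → Water Snake.
It has 4 species and 3 links.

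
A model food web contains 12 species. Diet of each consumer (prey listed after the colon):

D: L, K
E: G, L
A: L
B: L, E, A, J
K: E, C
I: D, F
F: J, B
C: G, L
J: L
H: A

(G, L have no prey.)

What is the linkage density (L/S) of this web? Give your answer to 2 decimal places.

There are L = 19 links among S = 12 species.
L/S = 19/12 = 1.5833 ≈ 1.58.

L/S = 1.58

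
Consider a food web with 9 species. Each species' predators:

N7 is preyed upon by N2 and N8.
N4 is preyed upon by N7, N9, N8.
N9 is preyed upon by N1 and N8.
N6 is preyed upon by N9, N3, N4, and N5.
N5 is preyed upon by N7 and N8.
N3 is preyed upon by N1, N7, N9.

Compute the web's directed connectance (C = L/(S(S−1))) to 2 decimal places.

C = 0.22

The web has S = 9 species and L = 16 feeding links.
C = L / (S(S−1)) = 16 / 72 = 0.2222 ≈ 0.22.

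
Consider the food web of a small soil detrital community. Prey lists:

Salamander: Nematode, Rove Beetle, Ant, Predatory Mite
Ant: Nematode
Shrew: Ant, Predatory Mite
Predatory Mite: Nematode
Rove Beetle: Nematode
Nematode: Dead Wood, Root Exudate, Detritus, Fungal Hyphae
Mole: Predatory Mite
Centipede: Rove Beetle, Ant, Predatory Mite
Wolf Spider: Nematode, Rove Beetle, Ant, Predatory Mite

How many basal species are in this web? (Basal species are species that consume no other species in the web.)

4

Basal species (no prey listed): Dead Wood, Root Exudate, Detritus, Fungal Hyphae.
Count: 4.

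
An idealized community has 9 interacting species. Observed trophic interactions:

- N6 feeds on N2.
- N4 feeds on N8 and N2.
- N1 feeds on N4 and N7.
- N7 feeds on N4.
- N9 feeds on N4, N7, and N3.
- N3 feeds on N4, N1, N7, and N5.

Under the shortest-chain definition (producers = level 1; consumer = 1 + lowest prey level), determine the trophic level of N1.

Trophic level 3

N2 is a producer → level 1.
N4 eats N2 → level 2.
N1 eats N4 → level 3.
No prey of N1 is below level 2, so 3 is the minimum.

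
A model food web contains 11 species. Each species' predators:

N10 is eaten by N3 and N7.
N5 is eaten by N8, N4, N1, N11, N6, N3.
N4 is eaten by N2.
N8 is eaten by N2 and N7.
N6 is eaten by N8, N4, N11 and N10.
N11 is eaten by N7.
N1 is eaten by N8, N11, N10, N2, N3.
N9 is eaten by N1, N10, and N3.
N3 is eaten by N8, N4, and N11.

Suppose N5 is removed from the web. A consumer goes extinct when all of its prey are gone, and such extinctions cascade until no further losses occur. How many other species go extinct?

Remove N5.
Round 1: N6 (all prey gone) → extinct.
No further losses. Total secondary extinctions: 1.

1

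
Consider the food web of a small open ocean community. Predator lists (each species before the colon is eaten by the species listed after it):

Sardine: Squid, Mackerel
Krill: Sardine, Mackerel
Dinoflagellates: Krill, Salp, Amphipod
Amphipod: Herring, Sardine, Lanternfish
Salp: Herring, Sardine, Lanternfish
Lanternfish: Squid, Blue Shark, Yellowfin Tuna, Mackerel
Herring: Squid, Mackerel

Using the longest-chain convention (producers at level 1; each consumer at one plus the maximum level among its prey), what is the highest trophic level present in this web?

Producers (level 1): Dinoflagellates.
Dinoflagellates → Salp → Lanternfish → Yellowfin Tuna gives Yellowfin Tuna level 4.
No species has a prey at level 4, so no species reaches level 5.

4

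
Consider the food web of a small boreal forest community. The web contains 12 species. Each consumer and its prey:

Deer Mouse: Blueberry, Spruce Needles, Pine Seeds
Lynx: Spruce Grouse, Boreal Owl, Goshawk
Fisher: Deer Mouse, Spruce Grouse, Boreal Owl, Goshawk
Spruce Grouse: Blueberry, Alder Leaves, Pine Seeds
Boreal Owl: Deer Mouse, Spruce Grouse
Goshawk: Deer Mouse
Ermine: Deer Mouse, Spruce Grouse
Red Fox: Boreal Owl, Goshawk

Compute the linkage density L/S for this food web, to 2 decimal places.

L/S = 1.67

There are L = 20 links among S = 12 species.
L/S = 20/12 = 1.6667 ≈ 1.67.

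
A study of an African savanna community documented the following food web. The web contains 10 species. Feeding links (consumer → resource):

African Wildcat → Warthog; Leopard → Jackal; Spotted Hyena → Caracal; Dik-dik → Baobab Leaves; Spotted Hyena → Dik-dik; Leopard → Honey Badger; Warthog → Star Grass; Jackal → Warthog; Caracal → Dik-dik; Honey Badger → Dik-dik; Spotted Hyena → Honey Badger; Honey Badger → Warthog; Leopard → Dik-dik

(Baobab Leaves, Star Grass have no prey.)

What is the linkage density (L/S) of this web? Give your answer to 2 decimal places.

L/S = 1.30

There are L = 13 links among S = 10 species.
L/S = 13/10 = 1.3000 ≈ 1.30.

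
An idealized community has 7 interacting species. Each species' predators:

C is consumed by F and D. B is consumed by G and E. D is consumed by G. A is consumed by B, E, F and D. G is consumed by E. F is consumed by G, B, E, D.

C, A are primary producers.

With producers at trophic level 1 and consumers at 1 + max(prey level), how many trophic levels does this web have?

5

Producers (level 1): C, A.
C → F → D → G → E gives E level 5.
No species has a prey at level 5, so no species reaches level 6.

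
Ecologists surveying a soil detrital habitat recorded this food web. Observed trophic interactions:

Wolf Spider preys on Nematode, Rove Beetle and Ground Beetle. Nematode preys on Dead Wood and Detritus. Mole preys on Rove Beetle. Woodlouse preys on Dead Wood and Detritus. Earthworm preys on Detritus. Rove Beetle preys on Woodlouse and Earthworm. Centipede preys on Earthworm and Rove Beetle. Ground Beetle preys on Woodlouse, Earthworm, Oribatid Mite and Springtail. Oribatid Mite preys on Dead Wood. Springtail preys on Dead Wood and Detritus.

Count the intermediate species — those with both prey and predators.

7

Intermediate species (has both prey and predators): Oribatid Mite, Springtail, Earthworm, Nematode, Woodlouse, Rove Beetle, Ground Beetle.
Count: 7.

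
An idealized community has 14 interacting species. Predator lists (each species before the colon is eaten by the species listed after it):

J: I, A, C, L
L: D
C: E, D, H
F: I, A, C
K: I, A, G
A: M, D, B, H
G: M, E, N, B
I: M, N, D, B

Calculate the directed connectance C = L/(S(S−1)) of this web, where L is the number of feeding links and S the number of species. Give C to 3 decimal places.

The web has S = 14 species and L = 26 feeding links.
C = L / (S(S−1)) = 26 / 182 = 0.1429 ≈ 0.143.

C = 0.143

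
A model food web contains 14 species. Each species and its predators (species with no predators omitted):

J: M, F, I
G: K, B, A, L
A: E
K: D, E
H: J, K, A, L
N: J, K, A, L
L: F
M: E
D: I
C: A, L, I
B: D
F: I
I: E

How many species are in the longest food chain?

One longest chain: N → K → D → I → E.
It has 5 species and 4 links.

5 species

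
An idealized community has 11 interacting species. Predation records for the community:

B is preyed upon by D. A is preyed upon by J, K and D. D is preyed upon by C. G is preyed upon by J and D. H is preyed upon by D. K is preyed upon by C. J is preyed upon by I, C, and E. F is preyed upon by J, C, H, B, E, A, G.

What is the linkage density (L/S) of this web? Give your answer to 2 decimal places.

There are L = 19 links among S = 11 species.
L/S = 19/11 = 1.7273 ≈ 1.73.

L/S = 1.73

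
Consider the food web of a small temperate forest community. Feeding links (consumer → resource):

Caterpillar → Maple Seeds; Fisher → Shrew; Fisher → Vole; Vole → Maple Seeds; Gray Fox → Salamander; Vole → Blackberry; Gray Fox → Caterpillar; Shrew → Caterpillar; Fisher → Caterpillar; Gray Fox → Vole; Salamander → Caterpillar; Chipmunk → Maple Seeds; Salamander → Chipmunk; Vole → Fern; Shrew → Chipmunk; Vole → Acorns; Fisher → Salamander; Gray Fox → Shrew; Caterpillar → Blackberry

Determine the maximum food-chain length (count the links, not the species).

One longest chain: Maple Seeds → Chipmunk → Shrew → Gray Fox.
It has 4 species and 3 links.

3 links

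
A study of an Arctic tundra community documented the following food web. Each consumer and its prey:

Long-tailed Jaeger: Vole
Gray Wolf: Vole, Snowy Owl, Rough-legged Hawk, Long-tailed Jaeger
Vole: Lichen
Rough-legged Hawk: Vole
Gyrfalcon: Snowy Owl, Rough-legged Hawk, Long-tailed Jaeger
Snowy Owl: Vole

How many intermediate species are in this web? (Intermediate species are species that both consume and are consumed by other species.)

Intermediate species (has both prey and predators): Vole, Snowy Owl, Rough-legged Hawk, Long-tailed Jaeger.
Count: 4.

4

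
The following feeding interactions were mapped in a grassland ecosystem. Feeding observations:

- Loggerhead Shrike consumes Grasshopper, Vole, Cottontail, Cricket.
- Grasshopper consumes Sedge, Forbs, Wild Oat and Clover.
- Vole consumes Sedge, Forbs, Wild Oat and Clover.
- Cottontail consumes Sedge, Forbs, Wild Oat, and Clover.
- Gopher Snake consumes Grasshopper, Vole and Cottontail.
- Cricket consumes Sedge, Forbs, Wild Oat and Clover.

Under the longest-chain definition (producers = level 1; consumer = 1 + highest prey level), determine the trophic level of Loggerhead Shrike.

Forbs is a producer → level 1.
Cricket eats Forbs (level 1); other prey at levels: Clover 1, Wild Oat 1, Sedge 1 → level 2.
Loggerhead Shrike eats Cricket (level 2); other prey at levels: Vole 2, Grasshopper 2, Cottontail 2 → level 3.

Trophic level 3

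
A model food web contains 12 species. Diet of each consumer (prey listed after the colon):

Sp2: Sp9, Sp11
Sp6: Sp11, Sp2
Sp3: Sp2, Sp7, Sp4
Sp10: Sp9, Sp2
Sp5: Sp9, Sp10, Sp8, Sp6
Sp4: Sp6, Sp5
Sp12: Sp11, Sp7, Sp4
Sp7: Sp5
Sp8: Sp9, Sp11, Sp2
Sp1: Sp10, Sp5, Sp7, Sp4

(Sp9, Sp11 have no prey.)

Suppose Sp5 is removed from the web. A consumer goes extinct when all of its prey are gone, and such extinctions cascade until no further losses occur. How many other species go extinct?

Remove Sp5.
Round 1: Sp7 (all prey gone) → extinct.
No further losses. Total secondary extinctions: 1.

1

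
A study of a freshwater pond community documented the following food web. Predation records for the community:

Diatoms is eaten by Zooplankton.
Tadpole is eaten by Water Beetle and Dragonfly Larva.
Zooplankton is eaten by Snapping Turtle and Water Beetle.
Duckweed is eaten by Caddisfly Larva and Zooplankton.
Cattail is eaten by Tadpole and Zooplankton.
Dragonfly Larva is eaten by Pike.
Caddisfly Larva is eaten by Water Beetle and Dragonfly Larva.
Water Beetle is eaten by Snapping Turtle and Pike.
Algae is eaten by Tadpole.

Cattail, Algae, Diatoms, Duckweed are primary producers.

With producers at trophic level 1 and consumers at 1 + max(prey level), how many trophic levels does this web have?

4

Producers (level 1): Cattail, Algae, Diatoms, Duckweed.
Duckweed → Caddisfly Larva → Water Beetle → Snapping Turtle gives Snapping Turtle level 4.
No species has a prey at level 4, so no species reaches level 5.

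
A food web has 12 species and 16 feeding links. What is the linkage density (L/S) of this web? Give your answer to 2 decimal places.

There are L = 16 links among S = 12 species.
L/S = 16/12 = 1.3333 ≈ 1.33.

L/S = 1.33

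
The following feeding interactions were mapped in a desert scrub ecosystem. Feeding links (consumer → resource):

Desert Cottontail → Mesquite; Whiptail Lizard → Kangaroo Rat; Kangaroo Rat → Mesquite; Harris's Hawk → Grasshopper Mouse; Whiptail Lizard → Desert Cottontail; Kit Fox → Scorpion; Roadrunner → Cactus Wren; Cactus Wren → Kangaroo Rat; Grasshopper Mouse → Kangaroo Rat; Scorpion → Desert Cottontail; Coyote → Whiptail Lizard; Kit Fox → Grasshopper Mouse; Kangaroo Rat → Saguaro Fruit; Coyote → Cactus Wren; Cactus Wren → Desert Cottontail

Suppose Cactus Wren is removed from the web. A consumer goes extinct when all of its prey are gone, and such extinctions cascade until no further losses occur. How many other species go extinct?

Remove Cactus Wren.
Round 1: Roadrunner (all prey gone) → extinct.
No further losses. Total secondary extinctions: 1.

1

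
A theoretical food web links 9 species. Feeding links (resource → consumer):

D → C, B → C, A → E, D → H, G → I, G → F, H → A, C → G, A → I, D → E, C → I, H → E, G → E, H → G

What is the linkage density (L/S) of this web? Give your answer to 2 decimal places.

L/S = 1.56

There are L = 14 links among S = 9 species.
L/S = 14/9 = 1.5556 ≈ 1.56.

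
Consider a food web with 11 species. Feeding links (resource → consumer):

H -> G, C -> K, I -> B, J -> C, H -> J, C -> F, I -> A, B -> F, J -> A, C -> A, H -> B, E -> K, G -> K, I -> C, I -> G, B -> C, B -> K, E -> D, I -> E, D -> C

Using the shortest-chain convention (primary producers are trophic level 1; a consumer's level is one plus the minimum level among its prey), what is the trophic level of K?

I is a producer → level 1.
B eats I → level 2.
K eats B → level 3.
No prey of K is below level 2, so 3 is the minimum.

Trophic level 3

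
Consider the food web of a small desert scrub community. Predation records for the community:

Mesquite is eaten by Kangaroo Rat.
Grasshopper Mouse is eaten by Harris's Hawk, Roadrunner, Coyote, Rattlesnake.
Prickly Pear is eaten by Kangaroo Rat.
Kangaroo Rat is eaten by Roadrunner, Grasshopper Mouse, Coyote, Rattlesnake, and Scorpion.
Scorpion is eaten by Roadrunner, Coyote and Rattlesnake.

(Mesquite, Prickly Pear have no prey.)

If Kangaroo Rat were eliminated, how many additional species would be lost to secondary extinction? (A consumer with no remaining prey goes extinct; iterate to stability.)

6

Remove Kangaroo Rat.
Round 1: Scorpion (all prey gone), Grasshopper Mouse (all prey gone) → extinct.
Round 2: Roadrunner (all prey gone), Harris's Hawk (all prey gone), Rattlesnake (all prey gone), Coyote (all prey gone) → extinct.
No further losses. Total secondary extinctions: 6.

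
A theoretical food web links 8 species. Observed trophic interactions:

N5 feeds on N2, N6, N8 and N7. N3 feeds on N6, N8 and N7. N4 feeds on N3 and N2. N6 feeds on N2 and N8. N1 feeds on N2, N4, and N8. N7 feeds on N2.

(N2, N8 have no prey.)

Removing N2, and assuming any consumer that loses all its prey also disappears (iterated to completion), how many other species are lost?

1

Remove N2.
Round 1: N7 (all prey gone) → extinct.
No further losses. Total secondary extinctions: 1.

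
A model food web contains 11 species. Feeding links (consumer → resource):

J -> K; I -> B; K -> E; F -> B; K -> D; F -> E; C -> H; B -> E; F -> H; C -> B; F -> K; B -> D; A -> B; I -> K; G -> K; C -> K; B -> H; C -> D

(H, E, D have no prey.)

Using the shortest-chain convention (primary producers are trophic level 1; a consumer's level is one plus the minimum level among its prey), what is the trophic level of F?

H is a producer → level 1.
F eats H → level 2.

Trophic level 2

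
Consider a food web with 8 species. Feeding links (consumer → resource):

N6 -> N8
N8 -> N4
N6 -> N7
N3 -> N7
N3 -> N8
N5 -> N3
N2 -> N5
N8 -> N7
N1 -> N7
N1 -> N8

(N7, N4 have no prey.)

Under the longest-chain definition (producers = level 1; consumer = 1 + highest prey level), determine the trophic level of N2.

N7 is a producer → level 1.
N8 eats N7 (level 1); other prey at levels: N4 1 → level 2.
N3 eats N8 (level 2); other prey at levels: N7 1 → level 3.
N5 eats N3 → level 4.
N2 eats N5 → level 5.

Trophic level 5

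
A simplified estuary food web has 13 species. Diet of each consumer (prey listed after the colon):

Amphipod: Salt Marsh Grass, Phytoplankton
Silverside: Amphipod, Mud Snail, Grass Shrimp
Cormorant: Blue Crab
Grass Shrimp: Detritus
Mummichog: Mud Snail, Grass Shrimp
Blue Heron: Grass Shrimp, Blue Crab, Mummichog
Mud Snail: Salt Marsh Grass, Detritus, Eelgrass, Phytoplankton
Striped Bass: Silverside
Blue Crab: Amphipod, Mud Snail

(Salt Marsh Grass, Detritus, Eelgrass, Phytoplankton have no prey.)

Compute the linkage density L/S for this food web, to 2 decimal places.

There are L = 19 links among S = 13 species.
L/S = 19/13 = 1.4615 ≈ 1.46.

L/S = 1.46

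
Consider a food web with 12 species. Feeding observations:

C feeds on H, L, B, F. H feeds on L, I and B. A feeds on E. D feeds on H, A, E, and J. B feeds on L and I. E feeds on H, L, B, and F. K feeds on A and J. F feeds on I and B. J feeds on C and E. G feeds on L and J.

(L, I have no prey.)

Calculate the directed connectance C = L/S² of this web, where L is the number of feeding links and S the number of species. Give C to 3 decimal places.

C = 0.181

The web has S = 12 species and L = 26 feeding links.
C = L / S² = 26 / 144 = 0.1806 ≈ 0.181.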